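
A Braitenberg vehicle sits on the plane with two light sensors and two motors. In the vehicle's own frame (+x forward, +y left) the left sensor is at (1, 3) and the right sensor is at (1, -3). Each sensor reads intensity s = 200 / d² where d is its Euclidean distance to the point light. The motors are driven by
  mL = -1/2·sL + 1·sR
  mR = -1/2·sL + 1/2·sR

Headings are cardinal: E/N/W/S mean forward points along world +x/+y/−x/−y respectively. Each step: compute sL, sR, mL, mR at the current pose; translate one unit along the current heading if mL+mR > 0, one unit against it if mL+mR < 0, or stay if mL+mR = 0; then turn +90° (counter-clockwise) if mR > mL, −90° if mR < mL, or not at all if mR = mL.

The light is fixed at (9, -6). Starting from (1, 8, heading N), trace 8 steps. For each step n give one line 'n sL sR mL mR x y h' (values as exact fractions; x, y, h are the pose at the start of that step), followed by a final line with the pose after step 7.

n=0: pose=(1,8,N); sL=100/173, sR=4/5; mL=442/865, mR=96/865; mL+mR=538/865 → advance +1; mR−mL=-2/5 → turn -1·90°
n=1: pose=(1,9,E); sL=200/373, sR=200/193; mL=55300/71989, mR=18000/71989; mL+mR=73300/71989 → advance +1; mR−mL=-100/193 → turn -1·90°
n=2: pose=(2,9,S); sL=50/53, sR=25/37; mL=400/1961, mR=-525/3922; mL+mR=275/3922 → advance +1; mR−mL=-25/74 → turn -1·90°
n=3: pose=(2,8,W); sL=40/37, sR=200/353; mL=340/13061, mR=-3360/13061; mL+mR=-3020/13061 → advance -1; mR−mL=-100/353 → turn -1·90°
n=4: pose=(3,8,N); sL=100/153, sR=100/117; mL=350/663, mR=200/1989; mL+mR=1250/1989 → advance +1; mR−mL=-50/117 → turn -1·90°
n=5: pose=(3,9,E); sL=200/349, sR=200/169; mL=52900/58981, mR=18000/58981; mL+mR=70900/58981 → advance +1; mR−mL=-100/169 → turn -1·90°
n=6: pose=(4,9,S); sL=1, sR=10/13; mL=7/26, mR=-3/26; mL+mR=2/13 → advance +1; mR−mL=-5/13 → turn -1·90°
n=7: pose=(4,8,W); sL=200/157, sR=8/13; mL=-44/2041, mR=-672/2041; mL+mR=-716/2041 → advance -1; mR−mL=-4/13 → turn -1·90°

0 100/173 4/5 442/865 96/865 1 8 N
1 200/373 200/193 55300/71989 18000/71989 1 9 E
2 50/53 25/37 400/1961 -525/3922 2 9 S
3 40/37 200/353 340/13061 -3360/13061 2 8 W
4 100/153 100/117 350/663 200/1989 3 8 N
5 200/349 200/169 52900/58981 18000/58981 3 9 E
6 1 10/13 7/26 -3/26 4 9 S
7 200/157 8/13 -44/2041 -672/2041 4 8 W
final 5 8 N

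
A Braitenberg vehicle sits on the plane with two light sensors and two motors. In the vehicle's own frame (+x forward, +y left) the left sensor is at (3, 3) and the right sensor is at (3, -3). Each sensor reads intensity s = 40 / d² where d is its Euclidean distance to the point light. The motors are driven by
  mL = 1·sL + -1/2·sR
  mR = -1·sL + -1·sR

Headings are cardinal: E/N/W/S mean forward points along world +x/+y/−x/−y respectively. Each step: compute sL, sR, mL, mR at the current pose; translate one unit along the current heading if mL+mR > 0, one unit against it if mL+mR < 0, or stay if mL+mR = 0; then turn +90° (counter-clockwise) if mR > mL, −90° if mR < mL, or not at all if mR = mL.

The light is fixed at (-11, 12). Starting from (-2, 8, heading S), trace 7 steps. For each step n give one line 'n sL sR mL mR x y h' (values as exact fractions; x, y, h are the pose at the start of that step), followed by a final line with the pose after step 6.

0 40/193 8/17 -92/3281 -2224/3281 -2 8 S
1 5/9 10/9 0 -5/3 -2 9 W
2 40/49 40/169 5780/8281 -8720/8281 -1 9 N
3 4/17 20/109 266/1853 -776/1853 -1 8 E
4 40/193 8/17 -92/3281 -2224/3281 -2 8 S
5 5/9 10/9 0 -5/3 -2 9 W
6 40/49 40/169 5780/8281 -8720/8281 -1 9 N
final -1 8 E

n=0: pose=(-2,8,S); sL=40/193, sR=8/17; mL=-92/3281, mR=-2224/3281; mL+mR=-12/17 → advance -1; mR−mL=-2132/3281 → turn -1·90°
n=1: pose=(-2,9,W); sL=5/9, sR=10/9; mL=0, mR=-5/3; mL+mR=-5/3 → advance -1; mR−mL=-5/3 → turn -1·90°
n=2: pose=(-1,9,N); sL=40/49, sR=40/169; mL=5780/8281, mR=-8720/8281; mL+mR=-60/169 → advance -1; mR−mL=-14500/8281 → turn -1·90°
n=3: pose=(-1,8,E); sL=4/17, sR=20/109; mL=266/1853, mR=-776/1853; mL+mR=-30/109 → advance -1; mR−mL=-1042/1853 → turn -1·90°
n=4: pose=(-2,8,S); sL=40/193, sR=8/17; mL=-92/3281, mR=-2224/3281; mL+mR=-12/17 → advance -1; mR−mL=-2132/3281 → turn -1·90°
n=5: pose=(-2,9,W); sL=5/9, sR=10/9; mL=0, mR=-5/3; mL+mR=-5/3 → advance -1; mR−mL=-5/3 → turn -1·90°
n=6: pose=(-1,9,N); sL=40/49, sR=40/169; mL=5780/8281, mR=-8720/8281; mL+mR=-60/169 → advance -1; mR−mL=-14500/8281 → turn -1·90°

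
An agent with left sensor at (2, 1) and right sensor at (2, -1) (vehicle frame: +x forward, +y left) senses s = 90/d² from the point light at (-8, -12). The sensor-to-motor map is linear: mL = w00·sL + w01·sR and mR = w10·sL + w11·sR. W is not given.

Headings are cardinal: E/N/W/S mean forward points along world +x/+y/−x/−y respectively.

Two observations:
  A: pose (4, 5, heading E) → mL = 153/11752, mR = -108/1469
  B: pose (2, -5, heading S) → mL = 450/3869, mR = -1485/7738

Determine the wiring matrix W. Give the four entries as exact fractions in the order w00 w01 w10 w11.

obs A: pose=(4,5,E) → sL=9/52, sR=45/226, mL=153/11752, mR=-108/1469
obs B: pose=(2,-5,S) → sL=45/73, sR=45/53, mL=450/3869, mR=-1485/7738
sensor matrix S = [[9/52, 45/226], [45/73, 45/53]]; det S = 550395/22734244
solve [mL_A; mL_B] = S·[w00; w01] and [mR_A; mR_B] = S·[w10; w11]:
  w00 = -1/2, w01 = 1/2, w10 = -1, w11 = 1/2

-1/2 1/2 -1 1/2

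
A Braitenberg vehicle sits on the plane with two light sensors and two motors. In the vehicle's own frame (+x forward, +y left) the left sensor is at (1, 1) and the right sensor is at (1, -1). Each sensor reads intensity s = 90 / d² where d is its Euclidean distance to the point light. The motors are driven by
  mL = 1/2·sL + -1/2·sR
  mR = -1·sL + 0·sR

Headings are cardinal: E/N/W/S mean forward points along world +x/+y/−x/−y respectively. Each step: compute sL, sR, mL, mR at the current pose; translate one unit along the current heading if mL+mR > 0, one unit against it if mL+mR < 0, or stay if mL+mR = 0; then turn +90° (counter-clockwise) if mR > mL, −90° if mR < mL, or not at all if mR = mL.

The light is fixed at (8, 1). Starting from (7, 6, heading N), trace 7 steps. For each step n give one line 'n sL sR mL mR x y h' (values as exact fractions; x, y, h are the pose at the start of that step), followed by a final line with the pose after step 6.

0 9/4 5/2 -1/8 -9/4 7 6 N
1 18/5 10 -16/5 -18/5 7 5 E
2 9 5 2 -9 6 5 S
3 18/5 2 4/5 -18/5 6 6 W
4 9/4 5/2 -1/8 -9/4 7 6 N
5 18/5 10 -16/5 -18/5 7 5 E
6 9 5 2 -9 6 5 S
final 6 6 W

n=0: pose=(7,6,N); sL=9/4, sR=5/2; mL=-1/8, mR=-9/4; mL+mR=-19/8 → advance -1; mR−mL=-17/8 → turn -1·90°
n=1: pose=(7,5,E); sL=18/5, sR=10; mL=-16/5, mR=-18/5; mL+mR=-34/5 → advance -1; mR−mL=-2/5 → turn -1·90°
n=2: pose=(6,5,S); sL=9, sR=5; mL=2, mR=-9; mL+mR=-7 → advance -1; mR−mL=-11 → turn -1·90°
n=3: pose=(6,6,W); sL=18/5, sR=2; mL=4/5, mR=-18/5; mL+mR=-14/5 → advance -1; mR−mL=-22/5 → turn -1·90°
n=4: pose=(7,6,N); sL=9/4, sR=5/2; mL=-1/8, mR=-9/4; mL+mR=-19/8 → advance -1; mR−mL=-17/8 → turn -1·90°
n=5: pose=(7,5,E); sL=18/5, sR=10; mL=-16/5, mR=-18/5; mL+mR=-34/5 → advance -1; mR−mL=-2/5 → turn -1·90°
n=6: pose=(6,5,S); sL=9, sR=5; mL=2, mR=-9; mL+mR=-7 → advance -1; mR−mL=-11 → turn -1·90°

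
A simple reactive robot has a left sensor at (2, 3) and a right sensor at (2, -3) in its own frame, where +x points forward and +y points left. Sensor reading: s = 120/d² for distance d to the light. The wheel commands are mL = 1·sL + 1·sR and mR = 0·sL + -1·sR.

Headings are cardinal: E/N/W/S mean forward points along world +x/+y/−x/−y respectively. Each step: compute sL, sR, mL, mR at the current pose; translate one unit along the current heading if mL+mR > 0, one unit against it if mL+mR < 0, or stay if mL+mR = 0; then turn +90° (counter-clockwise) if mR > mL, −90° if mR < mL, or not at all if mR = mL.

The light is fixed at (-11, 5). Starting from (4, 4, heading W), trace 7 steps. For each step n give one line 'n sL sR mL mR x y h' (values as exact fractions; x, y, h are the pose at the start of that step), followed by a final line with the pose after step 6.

n=0: pose=(4,4,W); sL=24/37, sR=120/173; mL=8592/6401, mR=-120/173; mL+mR=24/37 → advance +1; mR−mL=-13032/6401 → turn -1·90°
n=1: pose=(3,4,N); sL=60/61, sR=12/29; mL=2472/1769, mR=-12/29; mL+mR=60/61 → advance +1; mR−mL=-3204/1769 → turn -1·90°
n=2: pose=(3,5,E); sL=24/53, sR=24/53; mL=48/53, mR=-24/53; mL+mR=24/53 → advance +1; mR−mL=-72/53 → turn -1·90°
n=3: pose=(4,5,S); sL=15/41, sR=30/37; mL=1785/1517, mR=-30/37; mL+mR=15/41 → advance +1; mR−mL=-3015/1517 → turn -1·90°
n=4: pose=(4,4,W); sL=24/37, sR=120/173; mL=8592/6401, mR=-120/173; mL+mR=24/37 → advance +1; mR−mL=-13032/6401 → turn -1·90°
n=5: pose=(3,4,N); sL=60/61, sR=12/29; mL=2472/1769, mR=-12/29; mL+mR=60/61 → advance +1; mR−mL=-3204/1769 → turn -1·90°
n=6: pose=(3,5,E); sL=24/53, sR=24/53; mL=48/53, mR=-24/53; mL+mR=24/53 → advance +1; mR−mL=-72/53 → turn -1·90°

0 24/37 120/173 8592/6401 -120/173 4 4 W
1 60/61 12/29 2472/1769 -12/29 3 4 N
2 24/53 24/53 48/53 -24/53 3 5 E
3 15/41 30/37 1785/1517 -30/37 4 5 S
4 24/37 120/173 8592/6401 -120/173 4 4 W
5 60/61 12/29 2472/1769 -12/29 3 4 N
6 24/53 24/53 48/53 -24/53 3 5 E
final 4 5 S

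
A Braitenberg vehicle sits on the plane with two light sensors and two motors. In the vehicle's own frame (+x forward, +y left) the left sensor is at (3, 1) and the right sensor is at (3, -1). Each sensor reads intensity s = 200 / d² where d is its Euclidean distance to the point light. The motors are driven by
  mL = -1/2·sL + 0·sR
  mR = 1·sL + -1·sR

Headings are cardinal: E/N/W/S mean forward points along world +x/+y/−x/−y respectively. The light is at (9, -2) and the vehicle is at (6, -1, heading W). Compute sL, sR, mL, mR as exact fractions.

left sensor world pos  = (3, -2); dL² = 36
right sensor world pos = (3, 0); dR² = 40
sL = 200/36 = 50/9
sR = 200/40 = 5
mL = -1/2·sL + 0·sR = -25/9
mR = 1·sL + -1·sR = 5/9

50/9 5 -25/9 5/9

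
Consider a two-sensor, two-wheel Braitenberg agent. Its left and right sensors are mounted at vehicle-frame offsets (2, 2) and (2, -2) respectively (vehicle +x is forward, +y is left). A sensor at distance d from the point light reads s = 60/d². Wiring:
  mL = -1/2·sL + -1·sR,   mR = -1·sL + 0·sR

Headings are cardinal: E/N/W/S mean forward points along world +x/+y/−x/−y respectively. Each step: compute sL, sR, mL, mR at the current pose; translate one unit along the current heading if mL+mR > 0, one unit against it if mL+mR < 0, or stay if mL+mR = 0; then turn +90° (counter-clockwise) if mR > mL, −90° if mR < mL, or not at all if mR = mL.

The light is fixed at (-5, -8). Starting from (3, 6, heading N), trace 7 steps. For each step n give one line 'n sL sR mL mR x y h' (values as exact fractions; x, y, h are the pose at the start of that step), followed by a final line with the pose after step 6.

0 15/73 15/89 -3525/12994 -15/73 3 6 N
1 60/157 20/87 -5750/13659 -60/157 3 5 W
2 30/121 6/17 -981/2057 -30/121 4 5 S
3 60/377 12/53 -6114/19981 -60/377 4 6 E
4 15/73 15/89 -3525/12994 -15/73 3 6 N
5 60/157 20/87 -5750/13659 -60/157 3 5 W
6 30/121 6/17 -981/2057 -30/121 4 5 S
final 4 6 E

n=0: pose=(3,6,N); sL=15/73, sR=15/89; mL=-3525/12994, mR=-15/73; mL+mR=-6195/12994 → advance -1; mR−mL=855/12994 → turn +1·90°
n=1: pose=(3,5,W); sL=60/157, sR=20/87; mL=-5750/13659, mR=-60/157; mL+mR=-10970/13659 → advance -1; mR−mL=530/13659 → turn +1·90°
n=2: pose=(4,5,S); sL=30/121, sR=6/17; mL=-981/2057, mR=-30/121; mL+mR=-1491/2057 → advance -1; mR−mL=471/2057 → turn +1·90°
n=3: pose=(4,6,E); sL=60/377, sR=12/53; mL=-6114/19981, mR=-60/377; mL+mR=-9294/19981 → advance -1; mR−mL=2934/19981 → turn +1·90°
n=4: pose=(3,6,N); sL=15/73, sR=15/89; mL=-3525/12994, mR=-15/73; mL+mR=-6195/12994 → advance -1; mR−mL=855/12994 → turn +1·90°
n=5: pose=(3,5,W); sL=60/157, sR=20/87; mL=-5750/13659, mR=-60/157; mL+mR=-10970/13659 → advance -1; mR−mL=530/13659 → turn +1·90°
n=6: pose=(4,5,S); sL=30/121, sR=6/17; mL=-981/2057, mR=-30/121; mL+mR=-1491/2057 → advance -1; mR−mL=471/2057 → turn +1·90°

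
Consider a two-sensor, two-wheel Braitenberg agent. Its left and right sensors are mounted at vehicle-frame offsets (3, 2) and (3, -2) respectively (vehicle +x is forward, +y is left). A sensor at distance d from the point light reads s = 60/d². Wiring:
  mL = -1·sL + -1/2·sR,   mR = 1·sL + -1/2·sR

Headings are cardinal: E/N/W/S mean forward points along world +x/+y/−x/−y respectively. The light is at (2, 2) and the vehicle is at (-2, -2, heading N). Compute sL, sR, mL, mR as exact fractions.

left sensor world pos  = (-4, 1); dL² = 37
right sensor world pos = (0, 1); dR² = 5
sL = 60/37 = 60/37
sR = 60/5 = 12
mL = -1·sL + -1/2·sR = -282/37
mR = 1·sL + -1/2·sR = -162/37

60/37 12 -282/37 -162/37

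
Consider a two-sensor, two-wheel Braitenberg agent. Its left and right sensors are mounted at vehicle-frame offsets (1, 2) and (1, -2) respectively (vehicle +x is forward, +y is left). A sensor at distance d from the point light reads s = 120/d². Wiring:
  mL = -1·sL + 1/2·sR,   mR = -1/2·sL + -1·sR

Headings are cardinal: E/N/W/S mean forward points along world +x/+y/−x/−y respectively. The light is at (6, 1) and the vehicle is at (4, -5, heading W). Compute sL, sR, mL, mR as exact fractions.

left sensor world pos  = (3, -7); dL² = 73
right sensor world pos = (3, -3); dR² = 25
sL = 120/73 = 120/73
sR = 120/25 = 24/5
mL = -1·sL + 1/2·sR = 276/365
mR = -1/2·sL + -1·sR = -2052/365

120/73 24/5 276/365 -2052/365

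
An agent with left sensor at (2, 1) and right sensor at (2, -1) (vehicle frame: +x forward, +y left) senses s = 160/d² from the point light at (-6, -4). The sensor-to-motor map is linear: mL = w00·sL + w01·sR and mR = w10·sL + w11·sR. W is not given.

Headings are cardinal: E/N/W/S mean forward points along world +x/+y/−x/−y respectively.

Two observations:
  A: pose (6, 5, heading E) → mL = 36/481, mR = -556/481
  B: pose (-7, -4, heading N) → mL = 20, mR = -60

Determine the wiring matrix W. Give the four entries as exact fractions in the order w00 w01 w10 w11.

-1 1 -1 -1

obs A: pose=(6,5,E) → sL=20/37, sR=8/13, mL=36/481, mR=-556/481
obs B: pose=(-7,-4,N) → sL=20, sR=40, mL=20, mR=-60
sensor matrix S = [[20/37, 8/13], [20, 40]]; det S = 4480/481
solve [mL_A; mL_B] = S·[w00; w01] and [mR_A; mR_B] = S·[w10; w11]:
  w00 = -1, w01 = 1, w10 = -1, w11 = -1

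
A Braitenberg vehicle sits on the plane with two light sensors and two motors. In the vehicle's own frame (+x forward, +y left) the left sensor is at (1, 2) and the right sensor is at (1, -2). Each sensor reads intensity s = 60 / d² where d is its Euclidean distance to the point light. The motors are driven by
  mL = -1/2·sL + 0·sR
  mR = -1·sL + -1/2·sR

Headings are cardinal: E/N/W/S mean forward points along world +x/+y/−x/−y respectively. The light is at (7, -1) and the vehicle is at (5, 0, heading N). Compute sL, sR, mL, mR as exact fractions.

left sensor world pos  = (3, 1); dL² = 20
right sensor world pos = (7, 1); dR² = 4
sL = 60/20 = 3
sR = 60/4 = 15
mL = -1/2·sL + 0·sR = -3/2
mR = -1·sL + -1/2·sR = -21/2

3 15 -3/2 -21/2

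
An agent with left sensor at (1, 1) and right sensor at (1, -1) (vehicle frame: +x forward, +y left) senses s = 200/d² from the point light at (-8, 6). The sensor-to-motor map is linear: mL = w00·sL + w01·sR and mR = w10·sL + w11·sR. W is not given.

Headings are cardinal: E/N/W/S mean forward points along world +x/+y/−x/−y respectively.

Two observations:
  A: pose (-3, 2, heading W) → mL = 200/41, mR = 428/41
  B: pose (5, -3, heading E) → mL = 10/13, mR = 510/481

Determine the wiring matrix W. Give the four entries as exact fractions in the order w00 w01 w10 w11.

1 0 1/2 1

obs A: pose=(-3,2,W) → sL=200/41, sR=8, mL=200/41, mR=428/41
obs B: pose=(5,-3,E) → sL=10/13, sR=25/37, mL=10/13, mR=510/481
sensor matrix S = [[200/41, 8], [10/13, 25/37]]; det S = -56360/19721
solve [mL_A; mL_B] = S·[w00; w01] and [mR_A; mR_B] = S·[w10; w11]:
  w00 = 1, w01 = 0, w10 = 1/2, w11 = 1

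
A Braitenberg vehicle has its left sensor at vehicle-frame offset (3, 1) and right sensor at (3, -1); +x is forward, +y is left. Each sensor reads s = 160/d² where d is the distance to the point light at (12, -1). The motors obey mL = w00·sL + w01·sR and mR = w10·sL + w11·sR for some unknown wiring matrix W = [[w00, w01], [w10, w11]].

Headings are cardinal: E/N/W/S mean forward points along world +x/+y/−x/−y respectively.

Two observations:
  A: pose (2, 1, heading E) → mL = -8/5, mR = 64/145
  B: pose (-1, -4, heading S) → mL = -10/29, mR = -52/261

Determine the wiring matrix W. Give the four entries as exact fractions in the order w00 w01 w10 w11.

obs A: pose=(2,1,E) → sL=80/29, sR=16/5, mL=-8/5, mR=64/145
obs B: pose=(-1,-4,S) → sL=8/9, sR=20/29, mL=-10/29, mR=-52/261
sensor matrix S = [[80/29, 16/5], [8/9, 20/29]]; det S = -35648/37845
solve [mL_A; mL_B] = S·[w00; w01] and [mR_A; mR_B] = S·[w10; w11]:
  w00 = 0, w01 = -1/2, w10 = -1, w11 = 1

0 -1/2 -1 1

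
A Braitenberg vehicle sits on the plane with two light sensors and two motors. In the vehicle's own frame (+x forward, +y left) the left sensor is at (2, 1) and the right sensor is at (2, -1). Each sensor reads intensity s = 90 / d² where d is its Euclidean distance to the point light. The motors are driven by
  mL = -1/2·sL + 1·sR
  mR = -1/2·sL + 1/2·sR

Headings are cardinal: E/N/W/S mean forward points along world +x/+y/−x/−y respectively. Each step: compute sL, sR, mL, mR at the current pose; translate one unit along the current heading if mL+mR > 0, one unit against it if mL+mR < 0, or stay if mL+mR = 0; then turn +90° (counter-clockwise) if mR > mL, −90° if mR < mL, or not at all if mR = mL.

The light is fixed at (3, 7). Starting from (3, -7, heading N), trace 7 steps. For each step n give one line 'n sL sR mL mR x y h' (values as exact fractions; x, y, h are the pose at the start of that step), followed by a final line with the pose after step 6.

n=0: pose=(3,-7,N); sL=18/29, sR=18/29; mL=9/29, mR=0; mL+mR=9/29 → advance +1; mR−mL=-9/29 → turn -1·90°
n=1: pose=(3,-6,E); sL=45/74, sR=9/20; mL=27/185, mR=-117/1480; mL+mR=99/1480 → advance +1; mR−mL=-9/40 → turn -1·90°
n=2: pose=(4,-6,S); sL=90/229, sR=2/5; mL=233/1145, mR=4/1145; mL+mR=237/1145 → advance +1; mR−mL=-1/5 → turn -1·90°
n=3: pose=(4,-7,W); sL=45/113, sR=9/17; mL=1269/3842, mR=126/1921; mL+mR=1521/3842 → advance +1; mR−mL=-9/34 → turn -1·90°
n=4: pose=(3,-7,N); sL=18/29, sR=18/29; mL=9/29, mR=0; mL+mR=9/29 → advance +1; mR−mL=-9/29 → turn -1·90°
n=5: pose=(3,-6,E); sL=45/74, sR=9/20; mL=27/185, mR=-117/1480; mL+mR=99/1480 → advance +1; mR−mL=-9/40 → turn -1·90°
n=6: pose=(4,-6,S); sL=90/229, sR=2/5; mL=233/1145, mR=4/1145; mL+mR=237/1145 → advance +1; mR−mL=-1/5 → turn -1·90°

0 18/29 18/29 9/29 0 3 -7 N
1 45/74 9/20 27/185 -117/1480 3 -6 E
2 90/229 2/5 233/1145 4/1145 4 -6 S
3 45/113 9/17 1269/3842 126/1921 4 -7 W
4 18/29 18/29 9/29 0 3 -7 N
5 45/74 9/20 27/185 -117/1480 3 -6 E
6 90/229 2/5 233/1145 4/1145 4 -6 S
final 4 -7 W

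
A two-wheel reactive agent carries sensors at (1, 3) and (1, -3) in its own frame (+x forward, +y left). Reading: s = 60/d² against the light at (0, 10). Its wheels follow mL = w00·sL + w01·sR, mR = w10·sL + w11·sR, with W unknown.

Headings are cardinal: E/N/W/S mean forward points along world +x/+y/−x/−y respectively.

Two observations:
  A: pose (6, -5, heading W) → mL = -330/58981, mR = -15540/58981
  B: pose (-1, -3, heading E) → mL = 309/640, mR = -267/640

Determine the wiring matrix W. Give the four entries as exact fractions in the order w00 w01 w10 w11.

1 -1/2 -1/2 -1/2

obs A: pose=(6,-5,W) → sL=60/349, sR=60/169, mL=-330/58981, mR=-15540/58981
obs B: pose=(-1,-3,E) → sL=3/5, sR=15/64, mL=309/640, mR=-267/640
sensor matrix S = [[60/349, 60/169], [3/5, 15/64]]; det S = -162999/943696
solve [mL_A; mL_B] = S·[w00; w01] and [mR_A; mR_B] = S·[w10; w11]:
  w00 = 1, w01 = -1/2, w10 = -1/2, w11 = -1/2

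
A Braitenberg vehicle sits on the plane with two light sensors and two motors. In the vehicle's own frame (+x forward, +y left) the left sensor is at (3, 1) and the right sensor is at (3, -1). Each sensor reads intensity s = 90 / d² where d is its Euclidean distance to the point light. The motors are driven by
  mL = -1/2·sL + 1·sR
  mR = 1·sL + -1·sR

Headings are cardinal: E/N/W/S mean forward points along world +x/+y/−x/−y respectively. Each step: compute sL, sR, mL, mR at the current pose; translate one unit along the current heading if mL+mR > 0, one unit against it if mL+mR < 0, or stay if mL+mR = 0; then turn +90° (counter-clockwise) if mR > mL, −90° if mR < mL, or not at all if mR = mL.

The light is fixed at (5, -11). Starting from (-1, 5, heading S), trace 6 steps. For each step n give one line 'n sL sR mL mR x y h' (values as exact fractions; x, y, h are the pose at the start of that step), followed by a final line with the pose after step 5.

0 45/97 45/109 3825/21146 540/10573 -1 5 S
1 90/277 90/337 9765/93349 5400/93349 -1 4 W
2 45/194 1/4 13/97 -7/388 -2 4 N
3 18/61 90/241 3321/14701 -1152/14701 -2 5 E
4 45/97 45/109 3825/21146 540/10573 -1 5 S
5 90/277 90/337 9765/93349 5400/93349 -1 4 W
final -2 4 N

n=0: pose=(-1,5,S); sL=45/97, sR=45/109; mL=3825/21146, mR=540/10573; mL+mR=45/194 → advance +1; mR−mL=-2745/21146 → turn -1·90°
n=1: pose=(-1,4,W); sL=90/277, sR=90/337; mL=9765/93349, mR=5400/93349; mL+mR=45/277 → advance +1; mR−mL=-4365/93349 → turn -1·90°
n=2: pose=(-2,4,N); sL=45/194, sR=1/4; mL=13/97, mR=-7/388; mL+mR=45/388 → advance +1; mR−mL=-59/388 → turn -1·90°
n=3: pose=(-2,5,E); sL=18/61, sR=90/241; mL=3321/14701, mR=-1152/14701; mL+mR=9/61 → advance +1; mR−mL=-4473/14701 → turn -1·90°
n=4: pose=(-1,5,S); sL=45/97, sR=45/109; mL=3825/21146, mR=540/10573; mL+mR=45/194 → advance +1; mR−mL=-2745/21146 → turn -1·90°
n=5: pose=(-1,4,W); sL=90/277, sR=90/337; mL=9765/93349, mR=5400/93349; mL+mR=45/277 → advance +1; mR−mL=-4365/93349 → turn -1·90°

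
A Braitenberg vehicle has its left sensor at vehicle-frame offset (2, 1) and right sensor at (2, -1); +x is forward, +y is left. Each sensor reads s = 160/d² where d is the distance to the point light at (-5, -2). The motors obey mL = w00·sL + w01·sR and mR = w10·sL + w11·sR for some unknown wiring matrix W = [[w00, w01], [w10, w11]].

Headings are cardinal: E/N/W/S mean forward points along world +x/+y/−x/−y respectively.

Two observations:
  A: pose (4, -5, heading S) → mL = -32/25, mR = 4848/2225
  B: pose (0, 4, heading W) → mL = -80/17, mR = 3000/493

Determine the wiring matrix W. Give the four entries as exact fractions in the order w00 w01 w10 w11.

-1 0 1 1/2

obs A: pose=(4,-5,S) → sL=32/25, sR=160/89, mL=-32/25, mR=4848/2225
obs B: pose=(0,4,W) → sL=80/17, sR=80/29, mL=-80/17, mR=3000/493
sensor matrix S = [[32/25, 160/89], [80/17, 80/29]]; det S = -1081344/219385
solve [mL_A; mL_B] = S·[w00; w01] and [mR_A; mR_B] = S·[w10; w11]:
  w00 = -1, w01 = 0, w10 = 1, w11 = 1/2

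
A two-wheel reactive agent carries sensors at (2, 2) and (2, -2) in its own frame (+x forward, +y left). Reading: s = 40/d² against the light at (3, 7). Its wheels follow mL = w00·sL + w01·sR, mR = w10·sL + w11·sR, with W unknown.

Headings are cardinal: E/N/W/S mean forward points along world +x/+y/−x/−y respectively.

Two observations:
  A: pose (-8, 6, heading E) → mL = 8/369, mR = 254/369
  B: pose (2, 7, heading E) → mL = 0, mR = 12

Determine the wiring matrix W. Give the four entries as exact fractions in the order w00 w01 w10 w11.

obs A: pose=(-8,6,E) → sL=20/41, sR=4/9, mL=8/369, mR=254/369
obs B: pose=(2,7,E) → sL=8, sR=8, mL=0, mR=12
sensor matrix S = [[20/41, 4/9], [8, 8]]; det S = 128/369
solve [mL_A; mL_B] = S·[w00; w01] and [mR_A; mR_B] = S·[w10; w11]:
  w00 = 1/2, w01 = -1/2, w10 = 1/2, w11 = 1

1/2 -1/2 1/2 1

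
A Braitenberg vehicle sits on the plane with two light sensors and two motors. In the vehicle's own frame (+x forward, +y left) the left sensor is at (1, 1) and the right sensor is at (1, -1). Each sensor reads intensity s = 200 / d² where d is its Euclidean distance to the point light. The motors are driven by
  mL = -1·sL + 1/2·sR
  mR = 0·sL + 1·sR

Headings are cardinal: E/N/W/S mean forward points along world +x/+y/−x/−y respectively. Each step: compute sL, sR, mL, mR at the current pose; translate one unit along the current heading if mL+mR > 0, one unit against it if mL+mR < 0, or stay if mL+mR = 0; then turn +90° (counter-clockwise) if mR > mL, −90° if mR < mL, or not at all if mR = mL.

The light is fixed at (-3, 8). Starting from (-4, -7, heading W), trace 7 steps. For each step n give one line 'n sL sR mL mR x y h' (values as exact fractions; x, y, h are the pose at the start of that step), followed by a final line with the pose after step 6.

0 10/13 1 -7/26 1 -4 -7 W
1 200/257 40/53 -5460/13621 40/53 -5 -7 S
2 100/113 20/29 -1770/3277 20/29 -5 -8 E
3 200/229 8/9 -884/2061 8/9 -4 -8 N
4 10/13 1 -7/26 1 -4 -7 W
5 200/257 40/53 -5460/13621 40/53 -5 -7 S
6 100/113 20/29 -1770/3277 20/29 -5 -8 E
final -4 -8 N

n=0: pose=(-4,-7,W); sL=10/13, sR=1; mL=-7/26, mR=1; mL+mR=19/26 → advance +1; mR−mL=33/26 → turn +1·90°
n=1: pose=(-5,-7,S); sL=200/257, sR=40/53; mL=-5460/13621, mR=40/53; mL+mR=4820/13621 → advance +1; mR−mL=15740/13621 → turn +1·90°
n=2: pose=(-5,-8,E); sL=100/113, sR=20/29; mL=-1770/3277, mR=20/29; mL+mR=490/3277 → advance +1; mR−mL=4030/3277 → turn +1·90°
n=3: pose=(-4,-8,N); sL=200/229, sR=8/9; mL=-884/2061, mR=8/9; mL+mR=316/687 → advance +1; mR−mL=2716/2061 → turn +1·90°
n=4: pose=(-4,-7,W); sL=10/13, sR=1; mL=-7/26, mR=1; mL+mR=19/26 → advance +1; mR−mL=33/26 → turn +1·90°
n=5: pose=(-5,-7,S); sL=200/257, sR=40/53; mL=-5460/13621, mR=40/53; mL+mR=4820/13621 → advance +1; mR−mL=15740/13621 → turn +1·90°
n=6: pose=(-5,-8,E); sL=100/113, sR=20/29; mL=-1770/3277, mR=20/29; mL+mR=490/3277 → advance +1; mR−mL=4030/3277 → turn +1·90°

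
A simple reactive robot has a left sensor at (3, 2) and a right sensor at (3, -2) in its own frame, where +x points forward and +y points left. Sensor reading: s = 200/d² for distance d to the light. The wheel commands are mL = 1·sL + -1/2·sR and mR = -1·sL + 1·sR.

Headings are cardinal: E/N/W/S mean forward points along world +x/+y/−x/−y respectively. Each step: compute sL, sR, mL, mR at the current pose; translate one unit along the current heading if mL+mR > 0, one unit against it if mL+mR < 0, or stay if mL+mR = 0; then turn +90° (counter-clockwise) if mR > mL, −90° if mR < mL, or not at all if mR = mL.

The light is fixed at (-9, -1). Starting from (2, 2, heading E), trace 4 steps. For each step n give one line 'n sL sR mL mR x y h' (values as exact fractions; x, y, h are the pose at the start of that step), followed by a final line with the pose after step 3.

0 200/221 200/197 17300/43537 4800/43537 2 2 E
1 50/49 2 1/49 48/49 3 2 S
2 200/241 8/9 836/2169 128/2169 3 1 E
3 100/113 100/61 450/6893 5200/6893 4 1 S
final 4 0 E

n=0: pose=(2,2,E); sL=200/221, sR=200/197; mL=17300/43537, mR=4800/43537; mL+mR=100/197 → advance +1; mR−mL=-12500/43537 → turn -1·90°
n=1: pose=(3,2,S); sL=50/49, sR=2; mL=1/49, mR=48/49; mL+mR=1 → advance +1; mR−mL=47/49 → turn +1·90°
n=2: pose=(3,1,E); sL=200/241, sR=8/9; mL=836/2169, mR=128/2169; mL+mR=4/9 → advance +1; mR−mL=-236/723 → turn -1·90°
n=3: pose=(4,1,S); sL=100/113, sR=100/61; mL=450/6893, mR=5200/6893; mL+mR=50/61 → advance +1; mR−mL=4750/6893 → turn +1·90°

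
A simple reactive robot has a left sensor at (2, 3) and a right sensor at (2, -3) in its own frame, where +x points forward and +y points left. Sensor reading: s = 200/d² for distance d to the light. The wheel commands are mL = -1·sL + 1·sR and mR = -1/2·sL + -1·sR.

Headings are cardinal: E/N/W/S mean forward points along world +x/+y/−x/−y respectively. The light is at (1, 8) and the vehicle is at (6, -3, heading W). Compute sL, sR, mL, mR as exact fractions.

40/41 200/73 5280/2993 -9660/2993

left sensor world pos  = (4, -6); dL² = 205
right sensor world pos = (4, 0); dR² = 73
sL = 200/205 = 40/41
sR = 200/73 = 200/73
mL = -1·sL + 1·sR = 5280/2993
mR = -1/2·sL + -1·sR = -9660/2993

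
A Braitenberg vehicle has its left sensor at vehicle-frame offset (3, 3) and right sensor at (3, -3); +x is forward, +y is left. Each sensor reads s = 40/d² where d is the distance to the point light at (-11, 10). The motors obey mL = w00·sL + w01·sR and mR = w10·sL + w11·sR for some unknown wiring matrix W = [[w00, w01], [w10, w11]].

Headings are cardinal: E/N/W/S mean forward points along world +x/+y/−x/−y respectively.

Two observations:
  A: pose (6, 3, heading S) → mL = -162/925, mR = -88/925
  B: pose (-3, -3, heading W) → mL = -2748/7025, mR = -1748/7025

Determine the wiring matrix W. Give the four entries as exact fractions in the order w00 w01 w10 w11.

obs A: pose=(6,3,S) → sL=2/25, sR=5/37, mL=-162/925, mR=-88/925
obs B: pose=(-3,-3,W) → sL=40/281, sR=8/25, mL=-2748/7025, mR=-1748/7025
sensor matrix S = [[2/25, 5/37], [40/281, 8/25]]; det S = 41352/6498125
solve [mL_A; mL_B] = S·[w00; w01] and [mR_A; mR_B] = S·[w10; w11]:
  w00 = -1/2, w01 = -1, w10 = 1/2, w11 = -1

-1/2 -1 1/2 -1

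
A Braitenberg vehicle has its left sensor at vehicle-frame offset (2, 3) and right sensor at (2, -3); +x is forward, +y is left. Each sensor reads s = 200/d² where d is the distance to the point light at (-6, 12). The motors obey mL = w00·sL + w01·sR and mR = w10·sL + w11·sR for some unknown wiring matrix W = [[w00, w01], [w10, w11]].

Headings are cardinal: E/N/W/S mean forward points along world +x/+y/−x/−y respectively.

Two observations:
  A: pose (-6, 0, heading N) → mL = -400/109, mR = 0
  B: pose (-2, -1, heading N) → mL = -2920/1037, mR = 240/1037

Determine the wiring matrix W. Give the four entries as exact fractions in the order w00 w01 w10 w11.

obs A: pose=(-6,0,N) → sL=200/109, sR=200/109, mL=-400/109, mR=0
obs B: pose=(-2,-1,N) → sL=100/61, sR=20/17, mL=-2920/1037, mR=240/1037
sensor matrix S = [[200/109, 200/109], [100/61, 20/17]]; det S = -96000/113033
solve [mL_A; mL_B] = S·[w00; w01] and [mR_A; mR_B] = S·[w10; w11]:
  w00 = -1, w01 = -1, w10 = 1/2, w11 = -1/2

-1 -1 1/2 -1/2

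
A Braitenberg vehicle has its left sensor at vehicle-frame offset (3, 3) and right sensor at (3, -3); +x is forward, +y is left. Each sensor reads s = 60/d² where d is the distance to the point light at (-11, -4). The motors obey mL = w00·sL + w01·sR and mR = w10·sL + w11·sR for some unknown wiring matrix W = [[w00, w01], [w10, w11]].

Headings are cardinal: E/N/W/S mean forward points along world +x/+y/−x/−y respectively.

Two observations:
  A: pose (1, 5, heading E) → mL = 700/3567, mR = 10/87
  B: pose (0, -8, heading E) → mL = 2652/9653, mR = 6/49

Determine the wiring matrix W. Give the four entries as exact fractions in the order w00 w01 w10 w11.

1/2 1/2 0 1/2

obs A: pose=(1,5,E) → sL=20/123, sR=20/87, mL=700/3567, mR=10/87
obs B: pose=(0,-8,E) → sL=60/197, sR=12/49, mL=2652/9653, mR=6/49
sensor matrix S = [[20/123, 20/87], [60/197, 12/49]]; det S = -346560/11477417
solve [mL_A; mL_B] = S·[w00; w01] and [mR_A; mR_B] = S·[w10; w11]:
  w00 = 1/2, w01 = 1/2, w10 = 0, w11 = 1/2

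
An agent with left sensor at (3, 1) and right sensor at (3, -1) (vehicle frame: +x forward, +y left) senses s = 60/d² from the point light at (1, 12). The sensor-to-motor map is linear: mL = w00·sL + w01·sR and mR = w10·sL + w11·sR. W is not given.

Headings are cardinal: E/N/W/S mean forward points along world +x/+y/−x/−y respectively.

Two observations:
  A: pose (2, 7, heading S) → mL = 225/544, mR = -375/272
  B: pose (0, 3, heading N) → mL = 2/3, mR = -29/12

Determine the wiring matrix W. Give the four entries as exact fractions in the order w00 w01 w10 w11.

obs A: pose=(2,7,S) → sL=15/17, sR=15/16, mL=225/544, mR=-375/272
obs B: pose=(0,3,N) → sL=3/2, sR=5/3, mL=2/3, mR=-29/12
sensor matrix S = [[15/17, 15/16], [3/2, 5/3]]; det S = 35/544
solve [mL_A; mL_B] = S·[w00; w01] and [mR_A; mR_B] = S·[w10; w11]:
  w00 = 1, w01 = -1/2, w10 = -1/2, w11 = -1

1 -1/2 -1/2 -1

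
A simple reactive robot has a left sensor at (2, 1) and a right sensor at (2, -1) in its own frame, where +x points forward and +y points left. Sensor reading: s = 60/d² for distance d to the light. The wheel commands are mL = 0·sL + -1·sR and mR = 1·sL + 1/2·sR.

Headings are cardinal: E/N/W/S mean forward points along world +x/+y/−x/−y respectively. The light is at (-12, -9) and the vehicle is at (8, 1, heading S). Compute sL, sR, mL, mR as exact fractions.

12/101 12/85 -12/85 1626/8585

left sensor world pos  = (9, -1); dL² = 505
right sensor world pos = (7, -1); dR² = 425
sL = 60/505 = 12/101
sR = 60/425 = 12/85
mL = 0·sL + -1·sR = -12/85
mR = 1·sL + 1/2·sR = 1626/8585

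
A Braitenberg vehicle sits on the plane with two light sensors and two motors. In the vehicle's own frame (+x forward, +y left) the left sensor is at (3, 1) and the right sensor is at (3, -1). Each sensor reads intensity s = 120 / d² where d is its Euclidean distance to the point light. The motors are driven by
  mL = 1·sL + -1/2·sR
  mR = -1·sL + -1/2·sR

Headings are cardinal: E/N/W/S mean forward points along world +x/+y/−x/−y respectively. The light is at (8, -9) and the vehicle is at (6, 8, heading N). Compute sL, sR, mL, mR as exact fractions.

left sensor world pos  = (5, 11); dL² = 409
right sensor world pos = (7, 11); dR² = 401
sL = 120/409 = 120/409
sR = 120/401 = 120/401
mL = 1·sL + -1/2·sR = 23580/164009
mR = -1·sL + -1/2·sR = -72660/164009

120/409 120/401 23580/164009 -72660/164009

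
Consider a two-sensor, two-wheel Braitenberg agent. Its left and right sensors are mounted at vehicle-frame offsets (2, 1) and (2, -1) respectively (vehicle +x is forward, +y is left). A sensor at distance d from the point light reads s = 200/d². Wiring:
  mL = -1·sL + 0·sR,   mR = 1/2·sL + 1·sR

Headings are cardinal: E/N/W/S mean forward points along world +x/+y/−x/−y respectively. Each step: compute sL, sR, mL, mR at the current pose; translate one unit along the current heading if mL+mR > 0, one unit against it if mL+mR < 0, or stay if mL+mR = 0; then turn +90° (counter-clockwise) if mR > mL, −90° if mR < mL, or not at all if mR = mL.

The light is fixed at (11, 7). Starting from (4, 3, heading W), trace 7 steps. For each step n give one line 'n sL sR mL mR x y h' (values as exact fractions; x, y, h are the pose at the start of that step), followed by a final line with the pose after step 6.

0 100/53 20/9 -100/53 1510/477 4 3 W
1 40/17 200/117 -40/17 5740/1989 3 3 S
2 50/13 25/9 -50/13 550/117 3 2 E
3 200/73 40/9 -200/73 3820/657 4 2 N
4 100/53 20/9 -100/53 1510/477 4 3 W
5 40/17 200/117 -40/17 5740/1989 3 3 S
6 50/13 25/9 -50/13 550/117 3 2 E
final 4 2 N

n=0: pose=(4,3,W); sL=100/53, sR=20/9; mL=-100/53, mR=1510/477; mL+mR=610/477 → advance +1; mR−mL=2410/477 → turn +1·90°
n=1: pose=(3,3,S); sL=40/17, sR=200/117; mL=-40/17, mR=5740/1989; mL+mR=1060/1989 → advance +1; mR−mL=10420/1989 → turn +1·90°
n=2: pose=(3,2,E); sL=50/13, sR=25/9; mL=-50/13, mR=550/117; mL+mR=100/117 → advance +1; mR−mL=1000/117 → turn +1·90°
n=3: pose=(4,2,N); sL=200/73, sR=40/9; mL=-200/73, mR=3820/657; mL+mR=2020/657 → advance +1; mR−mL=5620/657 → turn +1·90°
n=4: pose=(4,3,W); sL=100/53, sR=20/9; mL=-100/53, mR=1510/477; mL+mR=610/477 → advance +1; mR−mL=2410/477 → turn +1·90°
n=5: pose=(3,3,S); sL=40/17, sR=200/117; mL=-40/17, mR=5740/1989; mL+mR=1060/1989 → advance +1; mR−mL=10420/1989 → turn +1·90°
n=6: pose=(3,2,E); sL=50/13, sR=25/9; mL=-50/13, mR=550/117; mL+mR=100/117 → advance +1; mR−mL=1000/117 → turn +1·90°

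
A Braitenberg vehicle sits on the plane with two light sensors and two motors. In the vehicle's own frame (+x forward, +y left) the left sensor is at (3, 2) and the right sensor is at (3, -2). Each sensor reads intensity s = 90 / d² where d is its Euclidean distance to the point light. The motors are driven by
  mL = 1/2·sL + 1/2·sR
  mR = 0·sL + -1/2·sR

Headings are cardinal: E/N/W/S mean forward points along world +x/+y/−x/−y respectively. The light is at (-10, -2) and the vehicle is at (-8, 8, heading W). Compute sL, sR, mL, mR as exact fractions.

left sensor world pos  = (-11, 6); dL² = 65
right sensor world pos = (-11, 10); dR² = 145
sL = 90/65 = 18/13
sR = 90/145 = 18/29
mL = 1/2·sL + 1/2·sR = 378/377
mR = 0·sL + -1/2·sR = -9/29

18/13 18/29 378/377 -9/29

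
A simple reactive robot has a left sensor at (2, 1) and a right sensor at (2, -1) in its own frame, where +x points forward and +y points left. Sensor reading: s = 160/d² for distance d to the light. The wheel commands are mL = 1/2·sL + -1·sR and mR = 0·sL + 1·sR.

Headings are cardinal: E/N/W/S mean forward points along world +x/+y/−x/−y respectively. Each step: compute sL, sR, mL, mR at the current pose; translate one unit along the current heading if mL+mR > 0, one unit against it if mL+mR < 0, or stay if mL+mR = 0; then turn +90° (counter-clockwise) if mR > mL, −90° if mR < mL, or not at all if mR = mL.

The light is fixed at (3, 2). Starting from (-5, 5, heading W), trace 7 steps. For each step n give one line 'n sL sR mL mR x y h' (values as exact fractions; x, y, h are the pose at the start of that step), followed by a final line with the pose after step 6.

n=0: pose=(-5,5,W); sL=20/13, sR=40/29; mL=-230/377, mR=40/29; mL+mR=10/13 → advance +1; mR−mL=750/377 → turn +1·90°
n=1: pose=(-6,5,S); sL=32/13, sR=160/101; mL=-464/1313, mR=160/101; mL+mR=16/13 → advance +1; mR−mL=2544/1313 → turn +1·90°
n=2: pose=(-6,4,E); sL=80/29, sR=16/5; mL=-264/145, mR=16/5; mL+mR=40/29 → advance +1; mR−mL=728/145 → turn +1·90°
n=3: pose=(-5,4,N); sL=160/97, sR=32/13; mL=-2064/1261, mR=32/13; mL+mR=80/97 → advance +1; mR−mL=5168/1261 → turn +1·90°
n=4: pose=(-5,5,W); sL=20/13, sR=40/29; mL=-230/377, mR=40/29; mL+mR=10/13 → advance +1; mR−mL=750/377 → turn +1·90°
n=5: pose=(-6,5,S); sL=32/13, sR=160/101; mL=-464/1313, mR=160/101; mL+mR=16/13 → advance +1; mR−mL=2544/1313 → turn +1·90°
n=6: pose=(-6,4,E); sL=80/29, sR=16/5; mL=-264/145, mR=16/5; mL+mR=40/29 → advance +1; mR−mL=728/145 → turn +1·90°

0 20/13 40/29 -230/377 40/29 -5 5 W
1 32/13 160/101 -464/1313 160/101 -6 5 S
2 80/29 16/5 -264/145 16/5 -6 4 E
3 160/97 32/13 -2064/1261 32/13 -5 4 N
4 20/13 40/29 -230/377 40/29 -5 5 W
5 32/13 160/101 -464/1313 160/101 -6 5 S
6 80/29 16/5 -264/145 16/5 -6 4 E
final -5 4 N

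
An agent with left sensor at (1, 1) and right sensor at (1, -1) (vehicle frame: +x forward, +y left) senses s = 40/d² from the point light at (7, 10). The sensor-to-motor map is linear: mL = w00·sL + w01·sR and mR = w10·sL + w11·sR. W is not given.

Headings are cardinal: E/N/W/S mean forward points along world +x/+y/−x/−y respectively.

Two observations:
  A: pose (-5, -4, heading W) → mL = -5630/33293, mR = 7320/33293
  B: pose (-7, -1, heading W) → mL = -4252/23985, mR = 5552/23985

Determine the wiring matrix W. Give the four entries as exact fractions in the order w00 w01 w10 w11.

-1/2 -1 1 1

obs A: pose=(-5,-4,W) → sL=20/197, sR=20/169, mL=-5630/33293, mR=7320/33293
obs B: pose=(-7,-1,W) → sL=40/369, sR=8/65, mL=-4252/23985, mR=5552/23985
sensor matrix S = [[20/197, 20/169], [40/369, 8/65]]; det S = -4096/12285117
solve [mL_A; mL_B] = S·[w00; w01] and [mR_A; mR_B] = S·[w10; w11]:
  w00 = -1/2, w01 = -1, w10 = 1, w11 = 1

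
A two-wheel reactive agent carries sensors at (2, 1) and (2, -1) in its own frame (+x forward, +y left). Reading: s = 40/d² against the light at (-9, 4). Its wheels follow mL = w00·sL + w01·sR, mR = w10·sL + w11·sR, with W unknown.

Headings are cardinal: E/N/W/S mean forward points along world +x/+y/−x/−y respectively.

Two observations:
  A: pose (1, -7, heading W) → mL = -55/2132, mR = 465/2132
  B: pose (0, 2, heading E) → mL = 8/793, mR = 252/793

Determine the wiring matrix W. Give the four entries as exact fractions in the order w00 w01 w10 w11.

obs A: pose=(1,-7,W) → sL=5/26, sR=10/41, mL=-55/2132, mR=465/2132
obs B: pose=(0,2,E) → sL=20/61, sR=4/13, mL=8/793, mR=252/793
sensor matrix S = [[5/26, 10/41], [20/61, 4/13]]; det S = -8790/422669
solve [mL_A; mL_B] = S·[w00; w01] and [mR_A; mR_B] = S·[w10; w11]:
  w00 = 1/2, w01 = -1/2, w10 = 1/2, w11 = 1/2

1/2 -1/2 1/2 1/2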